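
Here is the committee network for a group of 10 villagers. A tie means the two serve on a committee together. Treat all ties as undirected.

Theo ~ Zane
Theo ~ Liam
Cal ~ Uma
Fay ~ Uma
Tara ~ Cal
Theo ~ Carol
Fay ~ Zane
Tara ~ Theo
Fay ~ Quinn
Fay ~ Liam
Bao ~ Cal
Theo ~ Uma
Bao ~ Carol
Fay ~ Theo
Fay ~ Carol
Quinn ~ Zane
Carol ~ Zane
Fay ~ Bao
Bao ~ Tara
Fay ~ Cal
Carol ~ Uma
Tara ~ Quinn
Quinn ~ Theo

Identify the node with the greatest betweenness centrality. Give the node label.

Unnormalized betweenness of each node: Bao:13/12, Cal:13/12, Carol:3/2, Fay:9, Liam:0, Quinn:3/4, Tara:5/3, Theo:71/12, Uma:2/3, Zane:1/3.
Fay has the largest value, 9, making it the main broker — the node through which the most shortest paths run.

Fay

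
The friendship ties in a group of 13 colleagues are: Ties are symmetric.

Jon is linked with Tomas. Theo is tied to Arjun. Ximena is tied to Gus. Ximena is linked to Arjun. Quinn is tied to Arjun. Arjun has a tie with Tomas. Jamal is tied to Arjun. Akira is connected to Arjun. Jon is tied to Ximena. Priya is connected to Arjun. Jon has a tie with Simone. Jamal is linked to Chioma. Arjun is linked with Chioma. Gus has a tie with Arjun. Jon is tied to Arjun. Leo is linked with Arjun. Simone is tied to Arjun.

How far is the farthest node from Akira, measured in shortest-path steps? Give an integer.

2

Distances from Akira: Arjun:1, Chioma:2, Gus:2, Jamal:2, Jon:2, Leo:2, Priya:2, Quinn:2, Simone:2, Theo:2, Tomas:2, Ximena:2.
The largest is 2 (to Chioma, Leo, Ximena, Theo, Tomas, Gus, Jamal, Simone, Jon, Quinn, and Priya), so the eccentricity of Akira is 2.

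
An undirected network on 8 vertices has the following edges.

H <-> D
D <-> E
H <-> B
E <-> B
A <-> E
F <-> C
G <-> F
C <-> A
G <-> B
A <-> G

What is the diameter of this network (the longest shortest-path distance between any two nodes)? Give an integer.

Eccentricity of each node (its greatest distance to any other): A:3, B:3, C:4, D:4, E:3, F:4, G:3, H:4.
The maximum eccentricity is 4, realized for instance by the pair H–C via H – B – G – A – C. So the diameter is 4.

4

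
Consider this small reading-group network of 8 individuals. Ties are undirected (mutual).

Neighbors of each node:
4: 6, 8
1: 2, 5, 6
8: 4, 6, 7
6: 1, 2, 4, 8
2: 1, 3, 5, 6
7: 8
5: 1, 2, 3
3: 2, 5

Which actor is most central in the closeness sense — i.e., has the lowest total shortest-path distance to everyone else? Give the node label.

Farness (sum of distances to all others) for each node — 1:12, 2:11, 3:16, 4:14, 5:15, 6:10, 7:19, 8:13.
The smallest farness is 10, for 6, so 6 has the highest closeness.

6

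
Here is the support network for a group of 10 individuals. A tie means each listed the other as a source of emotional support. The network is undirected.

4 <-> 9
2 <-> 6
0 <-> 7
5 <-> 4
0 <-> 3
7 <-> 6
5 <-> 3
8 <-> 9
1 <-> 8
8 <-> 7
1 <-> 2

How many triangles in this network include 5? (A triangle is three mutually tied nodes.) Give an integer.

0

5's neighbors are 3 and 4, but none of them are tied to each other, so no triangle contains 5.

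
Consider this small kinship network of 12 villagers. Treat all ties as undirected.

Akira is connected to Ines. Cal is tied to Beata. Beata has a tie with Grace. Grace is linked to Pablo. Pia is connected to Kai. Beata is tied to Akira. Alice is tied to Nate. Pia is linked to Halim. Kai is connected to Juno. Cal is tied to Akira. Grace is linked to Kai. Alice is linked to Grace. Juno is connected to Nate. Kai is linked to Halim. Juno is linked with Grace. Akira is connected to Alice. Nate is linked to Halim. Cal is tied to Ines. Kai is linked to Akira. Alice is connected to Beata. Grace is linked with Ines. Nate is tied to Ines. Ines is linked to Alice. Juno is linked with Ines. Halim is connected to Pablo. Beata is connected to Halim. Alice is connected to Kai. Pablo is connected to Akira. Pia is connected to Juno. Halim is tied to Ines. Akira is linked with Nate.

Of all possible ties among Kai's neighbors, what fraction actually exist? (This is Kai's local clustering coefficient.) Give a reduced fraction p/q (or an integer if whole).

1/3

Kai's neighbors: Akira, Alice, Grace, Halim, Juno, and Pia (k = 6).
Possible neighbor pairs: C(6,2) = 15. Edges among them: Akira–Alice, Alice–Grace, Grace–Juno, Halim–Pia, Juno–Pia → e = 5.
Clustering(Kai) = 5/15 = 1/3.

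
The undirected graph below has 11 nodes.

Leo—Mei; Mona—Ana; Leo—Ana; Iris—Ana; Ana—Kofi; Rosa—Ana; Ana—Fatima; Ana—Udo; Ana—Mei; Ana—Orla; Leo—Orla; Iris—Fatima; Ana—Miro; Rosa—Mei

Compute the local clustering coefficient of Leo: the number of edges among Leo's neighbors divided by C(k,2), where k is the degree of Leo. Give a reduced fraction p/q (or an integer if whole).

2/3

Leo's neighbors: Ana, Mei, and Orla (k = 3).
Possible neighbor pairs: C(3,2) = 3. Edges among them: Ana–Mei, Ana–Orla → e = 2.
Clustering(Leo) = 2/3.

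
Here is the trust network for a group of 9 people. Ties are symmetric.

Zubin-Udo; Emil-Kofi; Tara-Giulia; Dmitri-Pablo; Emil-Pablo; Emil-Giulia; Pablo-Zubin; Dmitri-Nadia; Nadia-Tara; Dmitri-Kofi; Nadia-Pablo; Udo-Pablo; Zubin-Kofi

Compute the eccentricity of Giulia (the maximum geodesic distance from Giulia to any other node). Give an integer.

Distances from Giulia: Dmitri:3, Emil:1, Kofi:2, Nadia:2, Pablo:2, Tara:1, Udo:3, Zubin:3.
The largest is 3 (to Dmitri, Udo, and Zubin), so the eccentricity of Giulia is 3.

3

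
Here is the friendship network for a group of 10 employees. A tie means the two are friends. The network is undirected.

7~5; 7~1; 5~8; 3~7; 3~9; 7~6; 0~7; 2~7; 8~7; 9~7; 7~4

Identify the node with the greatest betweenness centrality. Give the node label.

7

Unnormalized betweenness of each node: 0:0, 1:0, 2:0, 3:0, 4:0, 5:0, 6:0, 7:34, 8:0, 9:0.
7 has the largest value, 34, making it the main broker — the node through which the most shortest paths run.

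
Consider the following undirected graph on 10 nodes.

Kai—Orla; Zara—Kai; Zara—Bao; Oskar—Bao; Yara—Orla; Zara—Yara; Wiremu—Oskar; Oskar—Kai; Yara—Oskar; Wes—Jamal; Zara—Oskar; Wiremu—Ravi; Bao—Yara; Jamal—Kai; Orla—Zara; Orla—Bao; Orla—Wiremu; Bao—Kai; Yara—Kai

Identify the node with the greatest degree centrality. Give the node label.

Degrees — Bao:5, Jamal:2, Kai:6, Orla:5, Oskar:5, Ravi:1, Wes:1, Wiremu:3, Yara:5, Zara:5.
The maximum is 6, attained only by Kai.

Kai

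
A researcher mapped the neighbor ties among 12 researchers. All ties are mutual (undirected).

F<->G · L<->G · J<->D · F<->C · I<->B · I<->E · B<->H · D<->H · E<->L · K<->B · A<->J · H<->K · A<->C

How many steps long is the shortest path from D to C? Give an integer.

One shortest route is D – J – A – C, which uses 3 edges, and at distance 2 from D we only reach {A, B, K}, which does not include C. So d(D,C) = 3.

3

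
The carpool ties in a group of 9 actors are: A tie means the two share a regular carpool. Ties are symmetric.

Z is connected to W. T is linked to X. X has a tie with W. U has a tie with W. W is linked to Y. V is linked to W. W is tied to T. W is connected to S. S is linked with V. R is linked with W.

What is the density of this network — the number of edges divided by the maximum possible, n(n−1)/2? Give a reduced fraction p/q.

There are 10 edges and 9 nodes, so the maximum possible is C(9,2) = 36.
Density = 10/36 = 5/18.

5/18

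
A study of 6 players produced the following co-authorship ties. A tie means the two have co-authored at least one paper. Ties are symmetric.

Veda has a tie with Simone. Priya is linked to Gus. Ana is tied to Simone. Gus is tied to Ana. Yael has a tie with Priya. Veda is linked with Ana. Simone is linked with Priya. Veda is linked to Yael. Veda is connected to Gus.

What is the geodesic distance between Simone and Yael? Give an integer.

One shortest route is Simone – Veda – Yael, which uses 2 edges, and Simone and Yael are not directly tied, so nothing shorter exists. So d(Simone,Yael) = 2.

2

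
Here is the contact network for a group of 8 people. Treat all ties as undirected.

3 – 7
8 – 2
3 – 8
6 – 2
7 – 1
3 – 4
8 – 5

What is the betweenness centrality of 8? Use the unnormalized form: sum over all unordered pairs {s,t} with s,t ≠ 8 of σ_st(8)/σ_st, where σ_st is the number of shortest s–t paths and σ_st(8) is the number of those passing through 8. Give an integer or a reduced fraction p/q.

14

Pairs whose geodesics pass through 8 — 7–5: 1; 7–2: 1; 7–6: 1; 1–5: 1; 1–2: 1; 1–6: 1; 4–5: 1; 4–2: 1; 4–6: 1; 5–3: 1; 5–2: 1; 5–6: 1; 3–2: 1; 3–6: 1.
All other pairs contribute 0.
Summing the contributions gives betweenness(8) = 14.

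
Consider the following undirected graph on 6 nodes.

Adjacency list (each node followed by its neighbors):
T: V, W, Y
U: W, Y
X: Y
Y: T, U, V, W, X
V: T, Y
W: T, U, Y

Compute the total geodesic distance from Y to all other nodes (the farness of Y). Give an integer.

Distances from Y: T:1, U:1, V:1, W:1, X:1.
Sum = 1 + 1 + 1 + 1 + 1 = 5.

5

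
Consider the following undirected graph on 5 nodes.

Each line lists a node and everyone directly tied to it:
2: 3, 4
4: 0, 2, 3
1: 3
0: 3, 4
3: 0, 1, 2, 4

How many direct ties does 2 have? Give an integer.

2 is directly tied to 3 and 4. That is 2 neighbors, so the degree of 2 is 2.

2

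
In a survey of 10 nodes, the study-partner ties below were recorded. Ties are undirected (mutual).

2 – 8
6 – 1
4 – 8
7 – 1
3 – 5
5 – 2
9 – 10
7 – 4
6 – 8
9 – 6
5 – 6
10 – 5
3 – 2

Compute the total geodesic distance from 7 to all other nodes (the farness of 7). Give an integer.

Distances from 7: 1:1, 2:3, 3:4, 4:1, 5:3, 6:2, 8:2, 9:3, 10:4.
Sum = 1 + 3 + 4 + 1 + 3 + 2 + 2 + 3 + 4 = 23.

23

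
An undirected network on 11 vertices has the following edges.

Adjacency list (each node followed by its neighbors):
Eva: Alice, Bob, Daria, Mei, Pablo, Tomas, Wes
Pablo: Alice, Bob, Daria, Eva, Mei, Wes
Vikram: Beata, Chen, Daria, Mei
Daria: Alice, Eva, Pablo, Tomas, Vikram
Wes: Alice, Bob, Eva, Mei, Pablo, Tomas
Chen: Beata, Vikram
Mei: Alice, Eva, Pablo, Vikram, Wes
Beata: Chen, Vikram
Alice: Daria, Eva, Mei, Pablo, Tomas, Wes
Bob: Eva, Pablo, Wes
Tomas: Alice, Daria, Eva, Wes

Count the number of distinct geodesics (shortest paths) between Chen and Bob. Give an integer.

5

The shortest distance is 4. The length-4 paths are: Chen–Vikram–Mei–Wes–Bob; Chen–Vikram–Daria–Eva–Bob; Chen–Vikram–Mei–Eva–Bob; Chen–Vikram–Daria–Pablo–Bob; Chen–Vikram–Mei–Pablo–Bob.
That gives 5 distinct shortest paths.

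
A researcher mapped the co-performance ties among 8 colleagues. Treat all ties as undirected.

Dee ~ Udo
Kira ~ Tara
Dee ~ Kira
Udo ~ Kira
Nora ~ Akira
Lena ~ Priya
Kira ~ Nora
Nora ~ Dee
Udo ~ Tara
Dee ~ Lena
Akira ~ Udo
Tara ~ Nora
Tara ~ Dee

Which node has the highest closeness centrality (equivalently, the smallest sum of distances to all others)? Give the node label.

Dee

Farness (sum of distances to all others) for each node — Akira:15, Dee:9, Kira:11, Lena:13, Nora:11, Priya:19, Tara:11, Udo:11.
The smallest farness is 9, for Dee, so Dee has the highest closeness.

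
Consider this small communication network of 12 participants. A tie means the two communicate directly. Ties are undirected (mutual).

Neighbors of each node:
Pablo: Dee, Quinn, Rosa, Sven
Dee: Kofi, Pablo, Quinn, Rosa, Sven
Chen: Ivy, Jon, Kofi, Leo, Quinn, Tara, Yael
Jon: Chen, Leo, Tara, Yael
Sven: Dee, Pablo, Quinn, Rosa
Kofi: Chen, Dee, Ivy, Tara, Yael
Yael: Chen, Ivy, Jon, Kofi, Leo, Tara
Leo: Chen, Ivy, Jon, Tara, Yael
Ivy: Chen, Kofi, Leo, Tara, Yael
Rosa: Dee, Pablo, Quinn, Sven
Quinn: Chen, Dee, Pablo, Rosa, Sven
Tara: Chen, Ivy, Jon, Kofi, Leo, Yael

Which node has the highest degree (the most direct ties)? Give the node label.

Degrees — Chen:7, Dee:5, Ivy:5, Jon:4, Kofi:5, Leo:5, Pablo:4, Quinn:5, Rosa:4, Sven:4, Tara:6, Yael:6.
The maximum is 7, attained only by Chen.

Chen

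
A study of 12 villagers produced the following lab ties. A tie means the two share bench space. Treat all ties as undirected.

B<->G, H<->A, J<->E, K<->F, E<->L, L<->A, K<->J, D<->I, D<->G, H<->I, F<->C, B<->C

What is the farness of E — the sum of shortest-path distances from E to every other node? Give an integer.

36

Distances from E: A:2, B:5, C:4, D:5, F:3, G:6, H:3, I:4, J:1, K:2, L:1.
Sum = 2 + 5 + 4 + 5 + 3 + 6 + 3 + 4 + 1 + 2 + 1 = 36.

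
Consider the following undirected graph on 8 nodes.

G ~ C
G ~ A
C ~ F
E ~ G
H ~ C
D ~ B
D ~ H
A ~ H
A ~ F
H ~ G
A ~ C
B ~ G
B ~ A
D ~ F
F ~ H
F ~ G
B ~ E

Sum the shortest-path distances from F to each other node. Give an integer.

Distances from F: A:1, B:2, C:1, D:1, E:2, G:1, H:1.
Sum = 1 + 2 + 1 + 1 + 2 + 1 + 1 = 9.

9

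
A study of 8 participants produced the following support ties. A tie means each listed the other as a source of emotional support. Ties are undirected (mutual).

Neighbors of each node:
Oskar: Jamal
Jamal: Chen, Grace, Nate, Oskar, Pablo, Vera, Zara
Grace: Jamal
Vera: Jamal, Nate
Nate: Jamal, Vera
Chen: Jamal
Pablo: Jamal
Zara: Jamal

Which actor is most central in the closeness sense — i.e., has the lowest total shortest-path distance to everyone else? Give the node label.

Jamal

Farness (sum of distances to all others) for each node — Chen:13, Grace:13, Jamal:7, Nate:12, Oskar:13, Pablo:13, Vera:12, Zara:13.
The smallest farness is 7, for Jamal, so Jamal has the highest closeness.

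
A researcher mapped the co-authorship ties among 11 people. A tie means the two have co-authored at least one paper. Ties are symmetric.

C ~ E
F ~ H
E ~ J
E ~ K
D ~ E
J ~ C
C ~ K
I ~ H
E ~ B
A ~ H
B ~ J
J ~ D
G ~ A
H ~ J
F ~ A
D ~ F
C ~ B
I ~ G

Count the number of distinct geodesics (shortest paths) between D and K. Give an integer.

1

The shortest distance is 2, and the only length-2 path is D–E–K. So there is exactly 1 shortest path.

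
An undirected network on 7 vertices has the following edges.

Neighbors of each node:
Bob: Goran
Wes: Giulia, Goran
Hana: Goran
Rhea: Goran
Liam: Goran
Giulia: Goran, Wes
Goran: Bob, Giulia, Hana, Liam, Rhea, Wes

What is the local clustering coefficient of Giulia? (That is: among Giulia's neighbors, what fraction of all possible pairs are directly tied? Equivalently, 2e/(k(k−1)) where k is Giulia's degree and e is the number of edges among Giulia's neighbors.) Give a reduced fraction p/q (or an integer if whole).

Giulia's neighbors: Goran and Wes (k = 2).
Possible neighbor pairs: C(2,2) = 1. Edges among them: Goran–Wes → e = 1.
Clustering(Giulia) = 1/1.

1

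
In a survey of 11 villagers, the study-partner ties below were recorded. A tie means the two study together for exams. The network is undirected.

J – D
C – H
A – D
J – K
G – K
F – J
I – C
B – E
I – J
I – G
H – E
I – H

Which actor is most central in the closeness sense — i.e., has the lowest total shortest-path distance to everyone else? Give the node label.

Farness (sum of distances to all others) for each node — A:35, B:38, C:24, D:26, E:29, F:28, G:25, H:22, I:18, J:19, K:26.
The smallest farness is 18, for I, so I has the highest closeness.

I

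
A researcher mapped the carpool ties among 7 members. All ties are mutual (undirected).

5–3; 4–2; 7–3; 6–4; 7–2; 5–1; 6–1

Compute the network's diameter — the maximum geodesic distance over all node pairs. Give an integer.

3

Eccentricity of each node (its greatest distance to any other): 1:3, 2:3, 3:3, 4:3, 5:3, 6:3, 7:3.
The maximum eccentricity is 3, realized for instance by the pair 3–6 via 3 – 5 – 1 – 6. So the diameter is 3.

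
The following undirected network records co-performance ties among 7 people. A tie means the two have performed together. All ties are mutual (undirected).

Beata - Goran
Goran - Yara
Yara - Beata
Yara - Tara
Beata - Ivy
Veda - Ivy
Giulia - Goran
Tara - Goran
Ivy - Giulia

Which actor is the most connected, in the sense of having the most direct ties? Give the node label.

Degrees — Beata:3, Giulia:2, Goran:4, Ivy:3, Tara:2, Veda:1, Yara:3.
The maximum is 4, attained only by Goran.

Goran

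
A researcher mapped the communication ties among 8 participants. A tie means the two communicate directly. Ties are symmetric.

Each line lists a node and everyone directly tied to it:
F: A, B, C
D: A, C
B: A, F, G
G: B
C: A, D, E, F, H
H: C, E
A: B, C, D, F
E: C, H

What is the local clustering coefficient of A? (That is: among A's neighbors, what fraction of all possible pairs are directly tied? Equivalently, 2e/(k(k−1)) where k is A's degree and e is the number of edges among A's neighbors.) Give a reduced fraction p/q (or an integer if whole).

1/2

A's neighbors: B, C, D, and F (k = 4).
Possible neighbor pairs: C(4,2) = 6. Edges among them: B–F, C–D, C–F → e = 3.
Clustering(A) = 3/6 = 1/2.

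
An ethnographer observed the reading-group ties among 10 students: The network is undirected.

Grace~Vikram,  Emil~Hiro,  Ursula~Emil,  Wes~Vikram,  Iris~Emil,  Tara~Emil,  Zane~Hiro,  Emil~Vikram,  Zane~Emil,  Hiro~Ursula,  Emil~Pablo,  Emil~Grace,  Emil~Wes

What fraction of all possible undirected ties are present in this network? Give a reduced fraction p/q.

There are 13 edges and 10 nodes, so the maximum possible is C(10,2) = 45.
Density = 13/45.

13/45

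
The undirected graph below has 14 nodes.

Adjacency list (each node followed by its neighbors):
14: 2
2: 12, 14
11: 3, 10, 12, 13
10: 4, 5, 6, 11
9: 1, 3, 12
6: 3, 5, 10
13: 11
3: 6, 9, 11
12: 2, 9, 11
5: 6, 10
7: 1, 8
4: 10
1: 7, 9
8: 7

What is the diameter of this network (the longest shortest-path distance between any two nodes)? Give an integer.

7

Eccentricity of each node (its greatest distance to any other): 1:5, 2:5, 3:4, 4:7, 5:6, 6:5, 7:6, 8:7, 9:4, 10:6, 11:5, 12:4, 13:6, 14:6.
The maximum eccentricity is 7, realized for instance by the pair 8–4 via 8 – 7 – 1 – 9 – 3 – 11 – 10 – 4. So the diameter is 7.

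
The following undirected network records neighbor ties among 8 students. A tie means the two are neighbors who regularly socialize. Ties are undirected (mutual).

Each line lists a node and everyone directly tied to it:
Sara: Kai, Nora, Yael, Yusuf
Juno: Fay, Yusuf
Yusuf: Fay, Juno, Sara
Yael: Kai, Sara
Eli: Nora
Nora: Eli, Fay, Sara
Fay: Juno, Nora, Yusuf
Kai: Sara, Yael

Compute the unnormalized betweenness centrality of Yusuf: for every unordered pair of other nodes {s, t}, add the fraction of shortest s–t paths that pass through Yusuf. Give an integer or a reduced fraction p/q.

Pairs whose geodesics pass through Yusuf — Fay–Kai: 1/2; Fay–Yael: 1/2; Fay–Sara: 1/2; Juno–Kai: 1; Juno–Yael: 1; Juno–Sara: 1.
All other pairs contribute 0.
Summing the contributions gives betweenness(Yusuf) = 9/2.

9/2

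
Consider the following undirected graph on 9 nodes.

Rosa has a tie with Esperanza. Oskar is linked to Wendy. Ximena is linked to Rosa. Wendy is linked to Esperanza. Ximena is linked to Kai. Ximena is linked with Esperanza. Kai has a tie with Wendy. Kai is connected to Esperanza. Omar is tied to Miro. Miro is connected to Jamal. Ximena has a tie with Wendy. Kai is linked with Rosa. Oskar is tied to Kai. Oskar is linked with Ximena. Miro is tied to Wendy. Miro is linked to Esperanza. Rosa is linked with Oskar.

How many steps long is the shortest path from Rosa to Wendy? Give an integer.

2

One shortest route is Rosa – Kai – Wendy, which uses 2 edges, and Rosa and Wendy are not directly tied, so nothing shorter exists. So d(Rosa,Wendy) = 2.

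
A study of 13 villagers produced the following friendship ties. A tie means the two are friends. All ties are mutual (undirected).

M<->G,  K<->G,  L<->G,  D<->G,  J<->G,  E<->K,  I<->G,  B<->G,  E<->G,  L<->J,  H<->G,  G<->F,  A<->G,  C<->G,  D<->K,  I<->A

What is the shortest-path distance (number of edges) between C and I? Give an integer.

2

One shortest route is C – G – I, which uses 2 edges, and C and I are not directly tied, so nothing shorter exists. So d(C,I) = 2.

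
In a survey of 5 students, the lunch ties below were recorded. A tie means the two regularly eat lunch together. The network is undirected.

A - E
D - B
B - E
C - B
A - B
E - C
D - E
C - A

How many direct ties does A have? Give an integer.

A is directly tied to B, C, and E. That is 3 neighbors, so the degree of A is 3.

3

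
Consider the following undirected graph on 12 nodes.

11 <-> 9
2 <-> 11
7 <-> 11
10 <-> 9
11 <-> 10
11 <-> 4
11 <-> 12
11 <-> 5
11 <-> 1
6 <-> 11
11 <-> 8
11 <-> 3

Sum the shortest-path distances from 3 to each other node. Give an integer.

21

Distances from 3: 1:2, 2:2, 4:2, 5:2, 6:2, 7:2, 8:2, 9:2, 10:2, 11:1, 12:2.
Sum = 2 + 2 + 2 + 2 + 2 + 2 + 2 + 2 + 2 + 1 + 2 = 21.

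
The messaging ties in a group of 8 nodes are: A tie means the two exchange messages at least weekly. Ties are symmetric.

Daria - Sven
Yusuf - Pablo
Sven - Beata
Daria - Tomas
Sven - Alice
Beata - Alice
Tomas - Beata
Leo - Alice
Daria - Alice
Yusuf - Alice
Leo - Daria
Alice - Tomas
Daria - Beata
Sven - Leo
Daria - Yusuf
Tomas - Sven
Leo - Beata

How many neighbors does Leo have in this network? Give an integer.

4

Leo is directly tied to Alice, Beata, Daria, and Sven. That is 4 neighbors, so the degree of Leo is 4.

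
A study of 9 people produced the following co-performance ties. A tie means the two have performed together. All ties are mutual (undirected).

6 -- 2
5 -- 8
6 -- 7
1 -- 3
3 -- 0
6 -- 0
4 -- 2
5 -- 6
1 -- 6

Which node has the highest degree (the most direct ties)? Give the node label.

Degrees — 0:2, 1:2, 2:2, 3:2, 4:1, 5:2, 6:5, 7:1, 8:1.
The maximum is 5, attained only by 6.

6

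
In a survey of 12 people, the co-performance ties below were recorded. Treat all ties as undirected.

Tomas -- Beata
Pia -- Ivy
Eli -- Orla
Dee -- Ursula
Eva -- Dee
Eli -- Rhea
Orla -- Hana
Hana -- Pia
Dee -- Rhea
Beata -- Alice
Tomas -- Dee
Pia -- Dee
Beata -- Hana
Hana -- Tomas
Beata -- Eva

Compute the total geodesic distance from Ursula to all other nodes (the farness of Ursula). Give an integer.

29

Distances from Ursula: Alice:4, Beata:3, Dee:1, Eli:3, Eva:2, Hana:3, Ivy:3, Orla:4, Pia:2, Rhea:2, Tomas:2.
Sum = 4 + 3 + 1 + 3 + 2 + 3 + 3 + 4 + 2 + 2 + 2 = 29.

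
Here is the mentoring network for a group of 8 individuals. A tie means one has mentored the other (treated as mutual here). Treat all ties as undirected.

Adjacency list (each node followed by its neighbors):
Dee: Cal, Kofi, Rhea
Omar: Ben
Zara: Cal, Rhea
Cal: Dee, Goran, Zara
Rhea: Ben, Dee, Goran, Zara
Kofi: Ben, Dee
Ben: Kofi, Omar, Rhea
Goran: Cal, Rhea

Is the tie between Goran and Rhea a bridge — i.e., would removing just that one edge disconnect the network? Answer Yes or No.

No

Even without that edge, Goran still reaches Rhea via Goran – Cal – Dee – Rhea, so the network stays connected. Not a bridge.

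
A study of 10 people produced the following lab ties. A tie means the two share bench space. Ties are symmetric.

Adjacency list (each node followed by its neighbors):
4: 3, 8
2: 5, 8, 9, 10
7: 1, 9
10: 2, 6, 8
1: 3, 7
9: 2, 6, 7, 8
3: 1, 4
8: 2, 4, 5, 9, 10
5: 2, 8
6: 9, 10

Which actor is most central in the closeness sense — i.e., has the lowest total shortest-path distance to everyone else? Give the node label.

Farness (sum of distances to all others) for each node — 1:23, 2:16, 3:22, 4:18, 5:21, 6:21, 7:19, 8:14, 9:15, 10:19.
The smallest farness is 14, for 8, so 8 has the highest closeness.

8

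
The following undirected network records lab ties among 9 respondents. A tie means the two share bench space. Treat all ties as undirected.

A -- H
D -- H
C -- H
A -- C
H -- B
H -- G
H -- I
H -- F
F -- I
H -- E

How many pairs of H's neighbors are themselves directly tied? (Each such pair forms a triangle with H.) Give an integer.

2

H's neighbors: A, B, C, D, E, F, G, and I.
Neighbor pairs that are themselves tied: H–A–C; H–F–I. Each forms one triangle with H, for 2 in total.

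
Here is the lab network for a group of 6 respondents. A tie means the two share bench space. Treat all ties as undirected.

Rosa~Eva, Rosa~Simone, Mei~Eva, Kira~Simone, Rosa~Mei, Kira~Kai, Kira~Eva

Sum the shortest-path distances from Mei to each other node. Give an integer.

9

Distances from Mei: Eva:1, Kai:3, Kira:2, Rosa:1, Simone:2.
Sum = 1 + 3 + 2 + 1 + 2 = 9.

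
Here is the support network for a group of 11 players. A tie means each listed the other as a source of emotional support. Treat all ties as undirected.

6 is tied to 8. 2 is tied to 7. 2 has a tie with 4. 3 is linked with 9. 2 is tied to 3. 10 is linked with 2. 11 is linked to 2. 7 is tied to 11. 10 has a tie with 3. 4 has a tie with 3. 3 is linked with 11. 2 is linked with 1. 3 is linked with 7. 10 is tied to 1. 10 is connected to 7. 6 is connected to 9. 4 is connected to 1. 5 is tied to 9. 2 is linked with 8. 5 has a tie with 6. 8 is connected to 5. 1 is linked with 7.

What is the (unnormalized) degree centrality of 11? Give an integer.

11 is directly tied to 2, 3, and 7. That is 3 neighbors, so the degree of 11 is 3.

3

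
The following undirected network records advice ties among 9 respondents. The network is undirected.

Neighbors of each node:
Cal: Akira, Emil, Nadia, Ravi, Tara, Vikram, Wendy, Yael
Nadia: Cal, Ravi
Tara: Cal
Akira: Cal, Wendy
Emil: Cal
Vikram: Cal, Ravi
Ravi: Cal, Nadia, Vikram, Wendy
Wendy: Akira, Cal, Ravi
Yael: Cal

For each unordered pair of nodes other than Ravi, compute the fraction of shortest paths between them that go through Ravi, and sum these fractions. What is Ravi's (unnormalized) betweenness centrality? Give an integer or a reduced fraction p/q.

Pairs whose geodesics pass through Ravi — Nadia–Wendy: 1/2; Nadia–Vikram: 1/2; Wendy–Vikram: 1/2.
All other pairs contribute 0.
Summing the contributions gives betweenness(Ravi) = 3/2.

3/2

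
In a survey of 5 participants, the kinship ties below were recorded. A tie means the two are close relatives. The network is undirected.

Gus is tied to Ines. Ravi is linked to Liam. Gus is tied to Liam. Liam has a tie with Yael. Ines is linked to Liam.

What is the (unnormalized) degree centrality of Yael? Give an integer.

1

Yael is directly tied to Liam. That is 1 neighbor, so the degree of Yael is 1.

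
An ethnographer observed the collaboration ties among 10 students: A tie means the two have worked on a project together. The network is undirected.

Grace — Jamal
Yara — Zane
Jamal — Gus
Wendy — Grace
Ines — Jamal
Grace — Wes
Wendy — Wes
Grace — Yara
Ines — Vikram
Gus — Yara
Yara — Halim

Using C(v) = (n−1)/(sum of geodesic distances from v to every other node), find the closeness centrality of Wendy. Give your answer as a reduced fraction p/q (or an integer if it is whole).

Distances from Wendy: Grace:1, Gus:3, Halim:3, Ines:3, Jamal:2, Vikram:4, Wes:1, Yara:2, Zane:3. Sum = 22.
n = 10, so closeness = 9/22.

9/22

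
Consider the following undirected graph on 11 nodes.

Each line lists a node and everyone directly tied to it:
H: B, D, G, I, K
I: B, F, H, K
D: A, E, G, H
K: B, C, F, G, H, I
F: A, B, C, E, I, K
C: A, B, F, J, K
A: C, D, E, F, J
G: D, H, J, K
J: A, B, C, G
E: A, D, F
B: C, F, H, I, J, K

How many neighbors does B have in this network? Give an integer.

6

B is directly tied to C, F, H, I, J, and K. That is 6 neighbors, so the degree of B is 6.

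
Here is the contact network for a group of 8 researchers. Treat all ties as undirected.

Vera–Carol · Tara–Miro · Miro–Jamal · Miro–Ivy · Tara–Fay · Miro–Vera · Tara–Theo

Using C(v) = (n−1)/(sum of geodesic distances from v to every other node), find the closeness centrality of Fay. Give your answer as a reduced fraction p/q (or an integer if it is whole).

Distances from Fay: Carol:4, Ivy:3, Jamal:3, Miro:2, Tara:1, Theo:2, Vera:3. Sum = 18.
n = 8, so closeness = 7/18.

7/18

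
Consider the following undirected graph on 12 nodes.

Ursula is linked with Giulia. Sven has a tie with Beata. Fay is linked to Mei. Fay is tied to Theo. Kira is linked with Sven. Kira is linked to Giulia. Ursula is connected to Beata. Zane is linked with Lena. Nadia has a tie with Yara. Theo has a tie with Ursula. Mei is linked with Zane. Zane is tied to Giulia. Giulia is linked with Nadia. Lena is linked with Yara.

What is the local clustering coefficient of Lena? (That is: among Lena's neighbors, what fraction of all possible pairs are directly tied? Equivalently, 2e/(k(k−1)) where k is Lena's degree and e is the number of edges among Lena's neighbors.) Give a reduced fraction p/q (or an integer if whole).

Lena's neighbors: Yara and Zane (k = 2).
Possible neighbor pairs: C(2,2) = 1. Edges among them: none → e = 0.
Clustering(Lena) = 0/1.

0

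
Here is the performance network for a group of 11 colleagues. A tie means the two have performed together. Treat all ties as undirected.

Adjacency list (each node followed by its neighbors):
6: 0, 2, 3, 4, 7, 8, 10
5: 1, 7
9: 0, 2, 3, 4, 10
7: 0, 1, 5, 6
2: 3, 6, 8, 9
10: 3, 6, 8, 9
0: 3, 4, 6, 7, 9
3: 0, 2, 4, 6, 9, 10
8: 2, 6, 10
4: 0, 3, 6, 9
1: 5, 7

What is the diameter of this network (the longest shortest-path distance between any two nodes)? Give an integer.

3

Eccentricity of each node (its greatest distance to any other): 0:2, 1:3, 2:3, 3:3, 4:3, 5:3, 6:2, 7:2, 8:3, 9:3, 10:3.
The maximum eccentricity is 3, realized for instance by the pair 9–1 via 9 – 0 – 7 – 1. So the diameter is 3.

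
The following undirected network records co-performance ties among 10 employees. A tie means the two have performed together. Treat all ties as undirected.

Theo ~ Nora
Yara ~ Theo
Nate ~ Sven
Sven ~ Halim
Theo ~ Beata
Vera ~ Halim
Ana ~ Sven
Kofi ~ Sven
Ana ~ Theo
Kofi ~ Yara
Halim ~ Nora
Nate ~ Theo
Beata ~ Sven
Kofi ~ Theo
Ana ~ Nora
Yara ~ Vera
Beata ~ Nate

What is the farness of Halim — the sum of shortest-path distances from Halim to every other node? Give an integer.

15

Distances from Halim: Ana:2, Beata:2, Kofi:2, Nate:2, Nora:1, Sven:1, Theo:2, Vera:1, Yara:2.
Sum = 2 + 2 + 2 + 2 + 1 + 1 + 2 + 1 + 2 = 15.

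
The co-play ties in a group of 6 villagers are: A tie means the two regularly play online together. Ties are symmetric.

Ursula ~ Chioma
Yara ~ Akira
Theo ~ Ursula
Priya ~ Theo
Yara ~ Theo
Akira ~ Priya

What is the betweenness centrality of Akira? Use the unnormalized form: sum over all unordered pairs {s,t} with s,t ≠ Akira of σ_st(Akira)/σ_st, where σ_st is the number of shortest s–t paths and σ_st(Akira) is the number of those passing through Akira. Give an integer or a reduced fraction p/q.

1/2

Pairs whose geodesics pass through Akira — Yara–Priya: 1/2.
All other pairs contribute 0.
Summing the contributions gives betweenness(Akira) = 1/2.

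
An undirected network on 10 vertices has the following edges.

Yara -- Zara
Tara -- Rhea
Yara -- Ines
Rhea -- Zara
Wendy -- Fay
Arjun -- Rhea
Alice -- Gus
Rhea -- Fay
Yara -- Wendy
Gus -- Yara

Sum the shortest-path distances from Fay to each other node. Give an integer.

Distances from Fay: Alice:4, Arjun:2, Gus:3, Ines:3, Rhea:1, Tara:2, Wendy:1, Yara:2, Zara:2.
Sum = 4 + 2 + 3 + 3 + 1 + 2 + 1 + 2 + 2 = 20.

20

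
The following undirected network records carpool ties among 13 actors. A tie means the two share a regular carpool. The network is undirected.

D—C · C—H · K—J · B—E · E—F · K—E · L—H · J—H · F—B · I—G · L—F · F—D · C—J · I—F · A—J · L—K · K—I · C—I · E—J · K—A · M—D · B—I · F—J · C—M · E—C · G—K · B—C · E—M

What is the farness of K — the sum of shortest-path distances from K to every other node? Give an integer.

19

Distances from K: A:1, B:2, C:2, D:3, E:1, F:2, G:1, H:2, I:1, J:1, L:1, M:2.
Sum = 1 + 2 + 2 + 3 + 1 + 2 + 1 + 2 + 1 + 1 + 1 + 2 = 19.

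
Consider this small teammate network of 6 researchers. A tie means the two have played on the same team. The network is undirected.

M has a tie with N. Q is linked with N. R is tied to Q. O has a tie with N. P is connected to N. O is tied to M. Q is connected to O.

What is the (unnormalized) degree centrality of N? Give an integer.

N is directly tied to M, O, P, and Q. That is 4 neighbors, so the degree of N is 4.

4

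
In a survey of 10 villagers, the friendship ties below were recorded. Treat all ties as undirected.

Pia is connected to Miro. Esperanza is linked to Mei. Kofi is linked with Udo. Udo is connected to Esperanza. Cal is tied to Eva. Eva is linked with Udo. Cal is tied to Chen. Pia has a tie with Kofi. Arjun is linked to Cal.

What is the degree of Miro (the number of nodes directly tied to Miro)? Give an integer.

Miro is directly tied to Pia. That is 1 neighbor, so the degree of Miro is 1.

1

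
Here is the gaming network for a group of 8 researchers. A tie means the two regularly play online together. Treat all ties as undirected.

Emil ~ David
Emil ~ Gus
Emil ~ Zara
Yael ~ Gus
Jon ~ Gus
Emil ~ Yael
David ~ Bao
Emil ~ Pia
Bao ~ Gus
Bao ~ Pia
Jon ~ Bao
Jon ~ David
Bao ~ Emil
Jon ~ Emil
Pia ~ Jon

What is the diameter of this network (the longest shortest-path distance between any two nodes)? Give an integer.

2

Eccentricity of each node (its greatest distance to any other): Bao:2, David:2, Emil:1, Gus:2, Jon:2, Pia:2, Yael:2, Zara:2.
The maximum eccentricity is 2, realized for instance by the pair Yael–Bao via Yael – Gus – Bao. So the diameter is 2.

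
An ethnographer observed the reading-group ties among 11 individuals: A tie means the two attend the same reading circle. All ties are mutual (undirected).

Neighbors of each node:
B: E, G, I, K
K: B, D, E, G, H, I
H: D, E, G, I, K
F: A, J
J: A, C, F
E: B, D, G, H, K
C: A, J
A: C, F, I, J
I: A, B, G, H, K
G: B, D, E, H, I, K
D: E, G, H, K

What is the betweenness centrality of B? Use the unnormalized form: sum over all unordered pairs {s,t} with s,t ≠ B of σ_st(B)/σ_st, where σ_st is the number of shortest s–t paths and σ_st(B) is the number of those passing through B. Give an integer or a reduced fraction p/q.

5/4

Pairs whose geodesics pass through B — E–I: 1/4; E–C: 1/4; E–A: 1/4; E–J: 1/4; E–F: 1/4.
All other pairs contribute 0.
Summing the contributions gives betweenness(B) = 5/4.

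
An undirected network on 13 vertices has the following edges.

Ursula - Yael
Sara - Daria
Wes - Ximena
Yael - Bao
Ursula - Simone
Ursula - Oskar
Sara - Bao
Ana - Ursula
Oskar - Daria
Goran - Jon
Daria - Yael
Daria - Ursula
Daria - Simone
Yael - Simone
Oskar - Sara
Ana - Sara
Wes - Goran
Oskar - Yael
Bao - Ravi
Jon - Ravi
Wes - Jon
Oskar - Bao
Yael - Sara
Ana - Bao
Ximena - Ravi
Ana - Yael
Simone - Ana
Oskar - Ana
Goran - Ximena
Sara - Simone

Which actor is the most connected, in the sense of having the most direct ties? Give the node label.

Degrees — Ana:6, Bao:5, Daria:5, Goran:3, Jon:3, Oskar:6, Ravi:3, Sara:6, Simone:5, Ursula:5, Wes:3, Ximena:3, Yael:7.
The maximum is 7, attained only by Yael.

Yael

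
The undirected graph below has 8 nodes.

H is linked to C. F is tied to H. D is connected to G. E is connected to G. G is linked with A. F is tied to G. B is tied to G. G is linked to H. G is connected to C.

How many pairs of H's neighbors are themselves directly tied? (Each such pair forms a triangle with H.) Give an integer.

2

H's neighbors: C, F, and G.
Neighbor pairs that are themselves tied: H–C–G; H–F–G. Each forms one triangle with H, for 2 in total.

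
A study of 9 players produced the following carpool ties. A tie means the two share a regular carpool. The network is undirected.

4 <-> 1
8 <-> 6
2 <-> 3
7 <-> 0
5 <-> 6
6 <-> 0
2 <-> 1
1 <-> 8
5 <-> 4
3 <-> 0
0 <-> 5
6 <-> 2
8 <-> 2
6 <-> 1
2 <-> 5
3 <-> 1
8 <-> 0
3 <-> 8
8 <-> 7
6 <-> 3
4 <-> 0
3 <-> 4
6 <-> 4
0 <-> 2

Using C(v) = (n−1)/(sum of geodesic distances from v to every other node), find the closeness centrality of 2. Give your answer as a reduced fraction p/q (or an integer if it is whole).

4/5

Distances from 2: 0:1, 1:1, 3:1, 4:2, 5:1, 6:1, 7:2, 8:1. Sum = 10.
n = 9, so closeness = 8/10 = 4/5.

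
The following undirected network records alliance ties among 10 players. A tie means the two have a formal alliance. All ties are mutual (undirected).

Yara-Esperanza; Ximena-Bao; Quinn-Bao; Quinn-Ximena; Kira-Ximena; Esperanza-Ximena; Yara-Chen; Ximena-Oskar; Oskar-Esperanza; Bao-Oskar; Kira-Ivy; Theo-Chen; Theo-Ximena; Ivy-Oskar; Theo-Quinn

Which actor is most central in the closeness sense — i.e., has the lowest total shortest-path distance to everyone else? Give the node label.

Farness (sum of distances to all others) for each node — Bao:17, Chen:21, Esperanza:15, Ivy:21, Kira:18, Oskar:15, Quinn:17, Theo:16, Ximena:12, Yara:20.
The smallest farness is 12, for Ximena, so Ximena has the highest closeness.

Ximena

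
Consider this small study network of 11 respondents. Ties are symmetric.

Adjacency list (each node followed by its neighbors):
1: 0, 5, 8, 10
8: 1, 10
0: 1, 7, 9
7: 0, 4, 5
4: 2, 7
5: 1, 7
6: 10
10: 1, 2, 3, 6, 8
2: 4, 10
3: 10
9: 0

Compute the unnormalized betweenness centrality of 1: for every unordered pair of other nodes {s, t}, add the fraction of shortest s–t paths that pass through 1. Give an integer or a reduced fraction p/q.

35/2

Pairs whose geodesics pass through 1 — 0–2: 1/2; 0–10: 1; 0–8: 1; 0–6: 1; 0–3: 1; 0–5: 1/2; 2–9: 1/2; 2–5: 1/2; 10–9: 1; 10–5: 1; 10–7: 2/3; 8–9: 1; 8–5: 1; 8–7: 2/2 … (+7 more pairs).
All other pairs contribute 0.
Summing the contributions gives betweenness(1) = 35/2.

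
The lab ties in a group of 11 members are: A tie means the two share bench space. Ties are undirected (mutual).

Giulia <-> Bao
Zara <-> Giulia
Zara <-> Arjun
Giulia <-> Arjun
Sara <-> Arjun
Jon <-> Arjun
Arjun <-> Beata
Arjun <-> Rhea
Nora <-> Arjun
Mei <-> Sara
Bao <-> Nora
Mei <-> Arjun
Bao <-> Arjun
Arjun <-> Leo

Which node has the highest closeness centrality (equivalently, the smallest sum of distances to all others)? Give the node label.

Arjun

Farness (sum of distances to all others) for each node — Arjun:10, Bao:17, Beata:19, Giulia:17, Jon:19, Leo:19, Mei:18, Nora:18, Rhea:19, Sara:18, Zara:18.
The smallest farness is 10, for Arjun, so Arjun has the highest closeness.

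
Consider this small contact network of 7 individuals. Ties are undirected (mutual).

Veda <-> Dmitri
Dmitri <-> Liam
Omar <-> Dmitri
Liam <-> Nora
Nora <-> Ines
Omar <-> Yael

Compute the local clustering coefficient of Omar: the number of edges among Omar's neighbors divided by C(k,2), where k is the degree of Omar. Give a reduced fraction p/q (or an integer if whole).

0

Omar's neighbors: Dmitri and Yael (k = 2).
Possible neighbor pairs: C(2,2) = 1. Edges among them: none → e = 0.
Clustering(Omar) = 0/1.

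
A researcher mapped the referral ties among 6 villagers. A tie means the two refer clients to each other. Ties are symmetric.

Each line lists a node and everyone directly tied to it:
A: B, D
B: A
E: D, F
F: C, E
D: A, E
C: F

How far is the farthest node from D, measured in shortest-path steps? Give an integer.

Distances from D: A:1, B:2, C:3, E:1, F:2.
The largest is 3 (to C), so the eccentricity of D is 3.

3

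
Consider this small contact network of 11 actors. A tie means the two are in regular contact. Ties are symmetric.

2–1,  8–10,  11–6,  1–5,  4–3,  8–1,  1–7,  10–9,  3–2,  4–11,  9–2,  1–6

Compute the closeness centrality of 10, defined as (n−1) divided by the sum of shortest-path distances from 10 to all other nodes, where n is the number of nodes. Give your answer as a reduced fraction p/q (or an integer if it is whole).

5/13

Distances from 10: 1:2, 2:2, 3:3, 4:4, 5:3, 6:3, 7:3, 8:1, 9:1, 11:4. Sum = 26.
n = 11, so closeness = 10/26 = 5/13.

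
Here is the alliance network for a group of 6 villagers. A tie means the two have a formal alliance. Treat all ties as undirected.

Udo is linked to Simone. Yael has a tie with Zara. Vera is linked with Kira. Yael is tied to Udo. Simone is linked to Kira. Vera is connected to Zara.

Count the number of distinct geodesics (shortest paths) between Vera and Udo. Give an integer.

The shortest distance is 3. The length-3 paths are: Vera–Kira–Simone–Udo; Vera–Zara–Yael–Udo.
That gives 2 distinct shortest paths.

2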